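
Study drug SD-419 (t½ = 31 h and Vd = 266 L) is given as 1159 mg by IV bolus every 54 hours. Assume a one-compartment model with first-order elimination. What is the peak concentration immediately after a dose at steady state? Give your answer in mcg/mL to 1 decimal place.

τ/t½ = 54/31 ≈ 1.7419, so fraction remaining f = (1/2)^(54/31) ≈ 0.2990.
Accumulation ratio R = 1/(1 − f) ≈ 1/0.7010 ≈ 1.4265.
Each bolus raises the concentration by D/Vd = 1159/266 ≈ 4.357 mcg/mL.
Cmax,ss = C₀/(1 − f) ≈ 4.357/0.7010 ≈ 6.215 mcg/mL.

6.2 mcg/mL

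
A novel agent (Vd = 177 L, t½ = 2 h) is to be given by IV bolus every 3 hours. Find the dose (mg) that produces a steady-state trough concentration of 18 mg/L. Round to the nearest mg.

τ/t½ = 3/2 ≈ 1.5, so f = (1/2)^(3/2) ≈ 0.353553.
Cmin,ss = (D/Vd)·f/(1−f), so D = Cmin,ss·Vd·(1−f)/f.
D = 18 × 177 × (1−f)/f ≈ 18 × 177 × 1.82843 ≈ 5825.38 mg.

5825 mg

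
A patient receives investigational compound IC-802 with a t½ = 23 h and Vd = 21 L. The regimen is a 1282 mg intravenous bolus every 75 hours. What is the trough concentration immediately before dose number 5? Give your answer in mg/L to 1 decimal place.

7.1 mg/L

f = (1/2)^(τ/t½) = (1/2)^(75/23) ≈ 0.1043.
C₀ = D/Vd = 1282/21 ≈ 61.048 mg/L.
Before the 5th dose, 4 doses have been given. Superposition: Cmin = C₀·(f + f² + … + f^4).
≈ 61.048 × (0.1043 + 0.0109 + 0.0011 + 0.0001) ≈ 61.048 × 0.1164 ≈ 7.106 mg/L.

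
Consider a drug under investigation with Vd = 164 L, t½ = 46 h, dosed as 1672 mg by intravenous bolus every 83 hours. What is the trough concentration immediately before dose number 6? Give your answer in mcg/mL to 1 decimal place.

4.1 mcg/mL

f = (1/2)^(τ/t½) = (1/2)^(83/46) ≈ 0.2863.
C₀ = D/Vd = 1672/164 ≈ 10.195 mcg/mL.
Before the 6th dose, 5 doses have been given. Superposition: Cmin = C₀·(f + f² + … + f^5).
≈ 10.195 × (0.2863 + 0.0820 + 0.0235 + 0.0067 + 0.0019) ≈ 10.195 × 0.4004 ≈ 4.082 mcg/mL.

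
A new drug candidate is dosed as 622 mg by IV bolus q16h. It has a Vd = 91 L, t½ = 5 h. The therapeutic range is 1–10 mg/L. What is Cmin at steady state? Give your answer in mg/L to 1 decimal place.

0.8 mg/L

k = ln2/t½ = ln2/5 ≈ 0.138629 h⁻¹; fraction remaining f = e^(−kτ) = e^(−0.138629×16) ≈ 0.1088.
At steady state, accumulation factor R = 1/(1 − e^(−kτ)) ≈ 1.1221.
Each bolus raises the concentration by D/Vd = 622/91 ≈ 6.835 mg/L.
Cmax,ss = C₀/(1 − f) ≈ 6.835/0.8912 ≈ 7.669 mg/L.
Steady-state trough Cmin,ss = Cmax,ss·f ≈ 7.669 × 0.1088 ≈ 0.834 mg/L.
Trough 0.8 mg/L vs MEC 1 mg/L: subtherapeutic.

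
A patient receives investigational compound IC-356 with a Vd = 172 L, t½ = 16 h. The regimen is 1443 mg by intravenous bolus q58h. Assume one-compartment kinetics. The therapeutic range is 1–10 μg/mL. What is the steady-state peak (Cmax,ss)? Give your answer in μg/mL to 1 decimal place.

9.1 μg/mL

k = ln2/t½ = ln2/16 ≈ 0.043322 h⁻¹; fraction remaining f = e^(−kτ) = e^(−0.043322×58) ≈ 0.0811.
At steady state, accumulation factor R = 1/(1 − e^(−kτ)) ≈ 1.0883.
Each bolus raises the concentration by D/Vd = 1443/172 ≈ 8.390 μg/mL.
Steady-state peak Cmax,ss = C₀·R ≈ 8.390 × 1.0883 ≈ 9.131 μg/mL.
Peak 9.1 μg/mL vs MTC 10 μg/mL: below toxic threshold.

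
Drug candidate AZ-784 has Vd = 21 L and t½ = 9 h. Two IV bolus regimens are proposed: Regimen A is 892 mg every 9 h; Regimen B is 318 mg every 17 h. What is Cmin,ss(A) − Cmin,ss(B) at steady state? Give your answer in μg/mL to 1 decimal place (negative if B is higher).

36.9 μg/mL

Regimen A: f = (1/2)^(9/9) ≈ 0.5000; Cmin,ss = (892/21)·f/(1−f) ≈ 42.476 μg/mL.
Regimen B: f = (1/2)^(17/9) ≈ 0.2700; Cmin,ss = (318/21)·f/(1−f) ≈ 5.601 μg/mL.
Difference ≈ 42.476 − 5.601 ≈ 36.875 μg/mL.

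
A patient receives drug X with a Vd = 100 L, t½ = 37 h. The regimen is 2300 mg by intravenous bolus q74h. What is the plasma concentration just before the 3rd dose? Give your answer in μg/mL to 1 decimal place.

f = (1/2)^(τ/t½) = (1/2)^(74/37) ≈ 0.2500.
C₀ = D/Vd = 2300/100 ≈ 23.000 μg/mL.
Before the 3rd dose, 2 doses have been given. Superposition: Cmin = C₀·(f + f²).
≈ 23.000 × (0.2500 + 0.0625) ≈ 23.000 × 0.3125 ≈ 7.188 μg/mL.

7.2 μg/mL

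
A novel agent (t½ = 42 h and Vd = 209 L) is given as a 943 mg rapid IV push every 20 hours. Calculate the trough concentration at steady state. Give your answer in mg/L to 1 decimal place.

τ/t½ = 20/42 ≈ 0.47619, so fraction remaining f = (1/2)^(20/42) ≈ 0.7189.
Accumulation ratio R = 1/(1 − f) ≈ 1/0.2811 ≈ 3.5575.
Single-dose peak C₀ = D/Vd = 943/209 ≈ 4.512 mg/L.
Cmax,ss = C₀/(1 − f) ≈ 4.512/0.2811 ≈ 16.051 mg/L.
One interval later, Cmin,ss = Cmax,ss·e^(−kτ) ≈ 16.051 × 0.7189 ≈ 11.539 mg/L.

11.5 mg/L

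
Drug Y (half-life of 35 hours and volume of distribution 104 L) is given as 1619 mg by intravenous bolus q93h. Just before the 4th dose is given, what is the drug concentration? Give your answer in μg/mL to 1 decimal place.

2.9 μg/mL

f = (1/2)^(τ/t½) = (1/2)^(93/35) ≈ 0.1585.
C₀ = D/Vd = 1619/104 ≈ 15.567 μg/mL.
Before the 4th dose, 3 doses have been given. Superposition: Cmin = C₀·(f + f² + … + f^3).
≈ 15.567 × (0.1585 + 0.0251 + 0.0040) ≈ 15.567 × 0.1876 ≈ 2.920 μg/mL.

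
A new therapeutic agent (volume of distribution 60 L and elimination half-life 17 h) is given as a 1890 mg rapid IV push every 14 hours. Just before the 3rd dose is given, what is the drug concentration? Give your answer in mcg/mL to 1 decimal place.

f = (1/2)^(τ/t½) = (1/2)^(14/17) ≈ 0.5651.
C₀ = D/Vd = 1890/60 ≈ 31.500 mcg/mL.
Before the 3rd dose, 2 doses have been given. Superposition: Cmin = C₀·(f + f²).
≈ 31.500 × (0.5651 + 0.3193) ≈ 31.500 × 0.8844 ≈ 27.859 mcg/mL.

27.9 mcg/mL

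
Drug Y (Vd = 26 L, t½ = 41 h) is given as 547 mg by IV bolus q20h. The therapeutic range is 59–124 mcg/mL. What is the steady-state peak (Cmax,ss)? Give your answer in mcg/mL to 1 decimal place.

73.3 mcg/mL

τ/t½ = 20/41 ≈ 0.4878, so fraction remaining f = (1/2)^(20/41) ≈ 0.7131.
At steady state, accumulation factor R = 1/(1 − e^(−kτ)) ≈ 3.4855.
Single-dose peak C₀ = D/Vd = 547/26 ≈ 21.038 mcg/mL.
Steady-state peak Cmax,ss = C₀·R ≈ 21.038 × 3.4855 ≈ 73.328 mcg/mL.
Peak 73.3 mcg/mL vs MTC 124 mcg/mL: below toxic threshold.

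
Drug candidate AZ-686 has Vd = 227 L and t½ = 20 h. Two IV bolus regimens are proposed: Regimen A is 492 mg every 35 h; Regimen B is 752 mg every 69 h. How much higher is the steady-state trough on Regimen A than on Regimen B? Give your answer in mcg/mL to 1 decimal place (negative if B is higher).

Regimen A: f = (1/2)^(35/20) ≈ 0.2973; Cmin,ss = (492/227)·f/(1−f) ≈ 0.917 mcg/mL.
Regimen B: f = (1/2)^(69/20) ≈ 0.0915; Cmin,ss = (752/227)·f/(1−f) ≈ 0.334 mcg/mL.
Difference ≈ 0.917 − 0.334 ≈ 0.583 mcg/mL.

0.6 mcg/mL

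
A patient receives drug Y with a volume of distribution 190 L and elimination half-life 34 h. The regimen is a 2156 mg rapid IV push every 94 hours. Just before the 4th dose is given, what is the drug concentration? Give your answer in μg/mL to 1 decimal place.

f = (1/2)^(τ/t½) = (1/2)^(94/34) ≈ 0.1471.
C₀ = D/Vd = 2156/190 ≈ 11.347 μg/mL.
Before the 4th dose, 3 doses have been given. Superposition: Cmin = C₀·(f + f² + … + f^3).
≈ 11.347 × (0.1471 + 0.0216 + 0.0032) ≈ 11.347 × 0.1719 ≈ 1.951 μg/mL.

2.0 μg/mL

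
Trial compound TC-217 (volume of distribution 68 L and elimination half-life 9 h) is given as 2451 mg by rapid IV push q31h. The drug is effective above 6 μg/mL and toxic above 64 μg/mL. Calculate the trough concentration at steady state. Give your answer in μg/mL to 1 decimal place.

Over one 31-h interval, 31/9 ≈ 3.4444 half-lives elapse, leaving f ≈ 0.0919 of each dose.
Accumulation ratio R = 1/(1 − f) ≈ 1/0.9081 ≈ 1.1012.
Each bolus raises the concentration by D/Vd = 2451/68 ≈ 36.044 μg/mL.
Cmax,ss = C₀/(1 − f) ≈ 36.044/0.9081 ≈ 39.692 μg/mL.
Steady-state trough Cmin,ss = Cmax,ss·f ≈ 39.692 × 0.0919 ≈ 3.648 μg/mL.
Trough 3.6 μg/mL vs MEC 6 μg/mL: subtherapeutic.

3.6 μg/mL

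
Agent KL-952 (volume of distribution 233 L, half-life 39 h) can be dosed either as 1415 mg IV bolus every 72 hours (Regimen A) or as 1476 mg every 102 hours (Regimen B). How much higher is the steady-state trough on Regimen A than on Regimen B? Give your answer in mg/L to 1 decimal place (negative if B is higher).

Regimen A: f = (1/2)^(72/39) ≈ 0.2781; Cmin,ss = (1415/233)·f/(1−f) ≈ 2.340 mg/L.
Regimen B: f = (1/2)^(102/39) ≈ 0.1632; Cmin,ss = (1476/233)·f/(1−f) ≈ 1.235 mg/L.
Difference ≈ 2.340 − 1.235 ≈ 1.105 mg/L.

1.1 mg/L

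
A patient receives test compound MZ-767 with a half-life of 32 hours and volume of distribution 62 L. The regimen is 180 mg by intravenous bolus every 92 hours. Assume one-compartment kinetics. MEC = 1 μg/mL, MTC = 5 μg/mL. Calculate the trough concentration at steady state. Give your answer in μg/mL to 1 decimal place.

τ/t½ = 92/32 ≈ 2.875, so fraction remaining f = (1/2)^(92/32) ≈ 0.1363.
At steady state, accumulation factor R = 1/(1 − e^(−kτ)) ≈ 1.1578.
Each bolus raises the concentration by D/Vd = 180/62 ≈ 2.903 μg/mL.
Cmax,ss = C₀/(1 − f) ≈ 2.903/0.8637 ≈ 3.361 μg/mL.
One interval later, Cmin,ss = Cmax,ss·e^(−kτ) ≈ 3.361 × 0.1363 ≈ 0.458 μg/mL.
Trough 0.5 μg/mL vs MEC 1 μg/mL: subtherapeutic.

0.5 μg/mL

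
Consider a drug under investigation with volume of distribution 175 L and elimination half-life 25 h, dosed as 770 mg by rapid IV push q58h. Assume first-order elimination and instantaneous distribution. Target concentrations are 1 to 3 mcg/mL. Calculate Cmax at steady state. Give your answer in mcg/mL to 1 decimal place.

5.5 mcg/mL

Over one 58-h interval, 58/25 ≈ 2.32 half-lives elapse, leaving f ≈ 0.2003 of each dose.
At steady state, accumulation factor R = 1/(1 − e^(−kτ)) ≈ 1.2505.
Each bolus raises the concentration by D/Vd = 770/175 ≈ 4.400 mcg/mL.
Steady-state peak Cmax,ss = C₀·R ≈ 4.400 × 1.2505 ≈ 5.502 mcg/mL.
Peak 5.5 mcg/mL vs MTC 3 mcg/mL: exceeds toxic threshold.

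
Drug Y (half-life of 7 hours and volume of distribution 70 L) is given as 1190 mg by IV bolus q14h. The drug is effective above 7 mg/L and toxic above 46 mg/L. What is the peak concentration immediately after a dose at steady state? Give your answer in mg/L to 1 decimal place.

22.7 mg/L

τ = 14 h = 2 half-lives, so f = (1/2)^2 = 0.25.
Accumulation ratio R = 1/(1 − f) = 1/0.75 = 4/3.
Single-dose peak C₀ = D/Vd = 1190/70 = 17 mg/L.
Steady-state peak Cmax,ss = C₀·R = 17 × 4/3 ≈ 22.667 mg/L.
Peak 22.7 mg/L vs MTC 46 mg/L: below toxic threshold.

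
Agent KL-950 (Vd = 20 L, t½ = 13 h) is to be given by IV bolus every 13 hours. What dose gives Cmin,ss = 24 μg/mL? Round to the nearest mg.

τ/t½ = 13/13 ≈ 1, so f = (1/2)^(13/13) ≈ 0.500000.
Cmin,ss = (D/Vd)·f/(1−f), so D = Cmin,ss·Vd·(1−f)/f.
D = 24 × 20 × (1−f)/f ≈ 24 × 20 × 1.00000 ≈ 480.00 mg.

480 mg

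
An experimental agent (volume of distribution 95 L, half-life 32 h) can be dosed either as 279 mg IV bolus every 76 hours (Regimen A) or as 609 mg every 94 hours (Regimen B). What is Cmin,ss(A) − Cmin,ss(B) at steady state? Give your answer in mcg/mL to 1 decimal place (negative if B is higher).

Regimen A: f = (1/2)^(76/32) ≈ 0.1928; Cmin,ss = (279/95)·f/(1−f) ≈ 0.701 mcg/mL.
Regimen B: f = (1/2)^(94/32) ≈ 0.1305; Cmin,ss = (609/95)·f/(1−f) ≈ 0.962 mcg/mL.
Difference ≈ 0.701 − 0.962 ≈ -0.261 mcg/mL.

-0.3 mcg/mL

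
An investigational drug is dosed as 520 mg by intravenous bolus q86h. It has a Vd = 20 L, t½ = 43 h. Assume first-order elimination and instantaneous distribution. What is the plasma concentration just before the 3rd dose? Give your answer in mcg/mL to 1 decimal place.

8.1 mcg/mL

f = (1/2)^(τ/t½) = (1/2)^(86/43) ≈ 0.2500.
C₀ = D/Vd = 520/20 ≈ 26.000 mcg/mL.
Before the 3rd dose, 2 doses have been given. Superposition: Cmin = C₀·(f + f²).
≈ 26.000 × (0.2500 + 0.0625) ≈ 26.000 × 0.3125 ≈ 8.125 mcg/mL.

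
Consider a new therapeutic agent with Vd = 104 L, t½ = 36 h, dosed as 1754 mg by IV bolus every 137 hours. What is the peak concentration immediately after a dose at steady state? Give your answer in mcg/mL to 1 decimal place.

τ/t½ = 137/36 ≈ 3.8056, so fraction remaining f = (1/2)^(137/36) ≈ 0.0715.
At steady state, accumulation factor R = 1/(1 − e^(−kτ)) ≈ 1.0770.
Single-dose peak C₀ = D/Vd = 1754/104 ≈ 16.865 mcg/mL.
Cmax,ss = C₀/(1 − f) ≈ 16.865/0.9285 ≈ 18.164 mcg/mL.

18.2 mcg/mL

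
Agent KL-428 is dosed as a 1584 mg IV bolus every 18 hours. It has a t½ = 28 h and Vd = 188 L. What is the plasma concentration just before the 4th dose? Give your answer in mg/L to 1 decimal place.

11.1 mg/L

f = (1/2)^(τ/t½) = (1/2)^(18/28) ≈ 0.6404.
C₀ = D/Vd = 1584/188 ≈ 8.426 mg/L.
Before the 4th dose, 3 doses have been given. Superposition: Cmin = C₀·(f + f² + … + f^3).
≈ 8.426 × (0.6404 + 0.4101 + 0.2626) ≈ 8.426 × 1.3131 ≈ 11.064 mg/L.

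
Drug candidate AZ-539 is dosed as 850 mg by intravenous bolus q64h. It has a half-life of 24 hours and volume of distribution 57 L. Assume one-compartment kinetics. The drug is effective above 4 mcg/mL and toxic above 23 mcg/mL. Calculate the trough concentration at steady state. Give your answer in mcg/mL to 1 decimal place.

2.8 mcg/mL

k = ln2/t½ = ln2/24 ≈ 0.028881 h⁻¹; fraction remaining f = e^(−kτ) = e^(−0.028881×64) ≈ 0.1575.
Single-dose peak C₀ = D/Vd = 850/57 ≈ 14.912 mcg/mL.
Steady-state trough Cmin,ss = C₀·f/(1−f) ≈ 14.912 × 0.1575/0.8425 ≈ 2.788 mcg/mL.
Trough 2.8 mcg/mL vs MEC 4 mcg/mL: subtherapeutic.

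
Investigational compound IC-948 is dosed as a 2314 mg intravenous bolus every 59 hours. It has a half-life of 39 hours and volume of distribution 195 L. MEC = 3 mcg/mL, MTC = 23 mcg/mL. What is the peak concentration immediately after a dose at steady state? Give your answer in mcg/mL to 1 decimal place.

18.3 mcg/mL

τ/t½ = 59/39 ≈ 1.5128, so fraction remaining f = (1/2)^(59/39) ≈ 0.3504.
At steady state, accumulation factor R = 1/(1 − e^(−kτ)) ≈ 1.5394.
Single-dose peak C₀ = D/Vd = 2314/195 ≈ 11.867 mcg/mL.
Steady-state peak Cmax,ss = C₀·R ≈ 11.867 × 1.5394 ≈ 18.268 mcg/mL.
Peak 18.3 mcg/mL vs MTC 23 mcg/mL: below toxic threshold.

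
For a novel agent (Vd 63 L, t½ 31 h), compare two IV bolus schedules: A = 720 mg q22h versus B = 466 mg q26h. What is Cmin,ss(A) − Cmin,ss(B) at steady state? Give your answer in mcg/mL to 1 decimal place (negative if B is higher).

8.6 mcg/mL

Regimen A: f = (1/2)^(22/31) ≈ 0.6115; Cmin,ss = (720/63)·f/(1−f) ≈ 17.989 mcg/mL.
Regimen B: f = (1/2)^(26/31) ≈ 0.5591; Cmin,ss = (466/63)·f/(1−f) ≈ 9.380 mcg/mL.
Difference ≈ 17.989 − 9.380 ≈ 8.609 mcg/mL.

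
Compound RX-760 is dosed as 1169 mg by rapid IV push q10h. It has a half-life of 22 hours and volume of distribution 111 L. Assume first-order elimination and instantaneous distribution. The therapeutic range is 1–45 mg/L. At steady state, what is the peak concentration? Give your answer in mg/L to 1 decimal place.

Over one 10-h interval, 10/22 ≈ 0.45455 half-lives elapse, leaving f ≈ 0.7297 of each dose.
Accumulation ratio R = 1/(1 − f) ≈ 1/0.2703 ≈ 3.6996.
Each bolus raises the concentration by D/Vd = 1169/111 ≈ 10.532 mg/L.
Steady-state peak Cmax,ss = C₀·R ≈ 10.532 × 3.6996 ≈ 38.964 mg/L.
Peak 39.0 mg/L vs MTC 45 mg/L: below toxic threshold.

39.0 mg/L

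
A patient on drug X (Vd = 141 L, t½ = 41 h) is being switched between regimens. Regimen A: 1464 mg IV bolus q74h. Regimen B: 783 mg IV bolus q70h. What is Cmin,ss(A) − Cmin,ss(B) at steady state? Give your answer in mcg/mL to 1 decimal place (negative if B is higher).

Regimen A: f = (1/2)^(74/41) ≈ 0.2862; Cmin,ss = (1464/141)·f/(1−f) ≈ 4.163 mcg/mL.
Regimen B: f = (1/2)^(70/41) ≈ 0.3062; Cmin,ss = (783/141)·f/(1−f) ≈ 2.451 mcg/mL.
Difference ≈ 4.163 − 2.451 ≈ 1.712 mcg/mL.

1.7 mcg/mL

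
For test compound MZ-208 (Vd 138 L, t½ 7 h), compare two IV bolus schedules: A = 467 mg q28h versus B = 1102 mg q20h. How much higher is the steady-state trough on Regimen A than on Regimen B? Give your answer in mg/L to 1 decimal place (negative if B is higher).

-1.1 mg/L

Regimen A: f = (1/2)^(28/7) ≈ 0.0625; Cmin,ss = (467/138)·f/(1−f) ≈ 0.226 mg/L.
Regimen B: f = (1/2)^(20/7) ≈ 0.1380; Cmin,ss = (1102/138)·f/(1−f) ≈ 1.278 mg/L.
Difference ≈ 0.226 − 1.278 ≈ -1.052 mg/L.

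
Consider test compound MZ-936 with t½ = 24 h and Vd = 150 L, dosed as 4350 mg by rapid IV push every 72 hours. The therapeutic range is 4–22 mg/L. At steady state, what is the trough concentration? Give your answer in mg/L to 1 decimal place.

4.1 mg/L

τ = 72 h = 3 half-lives, so f = (1/2)^3 = 0.125.
Accumulation ratio R = 1/(1 − f) = 1/0.875 = 8/7.
Single-dose peak C₀ = D/Vd = 4350/150 = 29 mg/L.
Steady-state peak Cmax,ss = C₀·R = 29 × 8/7 ≈ 33.143 mg/L.
Steady-state trough Cmin,ss = Cmax,ss·f ≈ 33.143 × 0.125 ≈ 4.143 mg/L.
Trough 4.1 mg/L vs MEC 4 mg/L: adequate.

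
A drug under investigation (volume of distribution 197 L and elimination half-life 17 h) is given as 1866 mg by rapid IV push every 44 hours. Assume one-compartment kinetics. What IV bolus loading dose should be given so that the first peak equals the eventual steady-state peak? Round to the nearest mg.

f = (1/2)^(44/17) ≈ 0.166289; accumulation ratio R = 1/(1−f) ≈ 1.19946.
Loading dose to hit Cmax,ss on first dose: D_load = D_maint·R ≈ 1866 × 1.19946 ≈ 2238.19 mg.

2238 mg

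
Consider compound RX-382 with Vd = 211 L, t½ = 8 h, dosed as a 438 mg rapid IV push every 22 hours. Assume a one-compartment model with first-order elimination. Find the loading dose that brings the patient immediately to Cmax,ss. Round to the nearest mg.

514 mg

f = (1/2)^(22/8) ≈ 0.148651; accumulation ratio R = 1/(1−f) ≈ 1.17461.
Loading dose to hit Cmax,ss on first dose: D_load = D_maint·R ≈ 438 × 1.17461 ≈ 514.48 mg.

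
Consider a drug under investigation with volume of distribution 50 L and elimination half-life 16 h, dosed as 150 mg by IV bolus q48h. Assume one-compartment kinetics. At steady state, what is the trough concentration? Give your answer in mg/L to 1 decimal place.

The dosing interval is 3 half-lives, so f = 2^(−3) = 0.125.
Accumulation ratio R = 1/(1 − f) = 1/0.875 = 8/7.
Single-dose peak C₀ = D/Vd = 150/50 = 3 mg/L.
Steady-state peak Cmax,ss = C₀·R = 3 × 8/7 ≈ 3.429 mg/L.
Steady-state trough Cmin,ss = Cmax,ss·f ≈ 3.429 × 0.125 ≈ 0.429 mg/L.

0.4 mg/L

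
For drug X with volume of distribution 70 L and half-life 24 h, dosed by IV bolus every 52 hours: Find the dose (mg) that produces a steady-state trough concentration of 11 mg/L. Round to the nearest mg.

τ/t½ = 52/24 ≈ 2.1667, so f = (1/2)^(52/24) ≈ 0.222725.
Cmin,ss = (D/Vd)·f/(1−f), so D = Cmin,ss·Vd·(1−f)/f.
D = 11 × 70 × (1−f)/f ≈ 11 × 70 × 3.48984 ≈ 2687.18 mg.

2687 mg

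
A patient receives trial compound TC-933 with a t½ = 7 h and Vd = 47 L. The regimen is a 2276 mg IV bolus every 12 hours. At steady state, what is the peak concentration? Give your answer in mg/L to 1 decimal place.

k = ln2/t½ = ln2/7 ≈ 0.099021 h⁻¹; fraction remaining f = e^(−kτ) = e^(−0.099021×12) ≈ 0.3048.
Accumulation ratio R = 1/(1 − f) ≈ 1/0.6952 ≈ 1.4384.
Each bolus raises the concentration by D/Vd = 2276/47 ≈ 48.426 mg/L.
Steady-state peak Cmax,ss = C₀·R ≈ 48.426 × 1.4384 ≈ 69.656 mg/L.

69.7 mg/L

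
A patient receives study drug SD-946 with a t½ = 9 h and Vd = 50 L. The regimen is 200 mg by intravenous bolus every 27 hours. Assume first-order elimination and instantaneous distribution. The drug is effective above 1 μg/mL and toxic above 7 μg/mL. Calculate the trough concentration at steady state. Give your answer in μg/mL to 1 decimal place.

The dosing interval is 3 half-lives, so f = 2^(−3) = 0.125.
At steady state, R = 1/(1 − 0.125) = 8/7.
Single-dose peak C₀ = D/Vd = 200/50 = 4 μg/mL.
Steady-state peak Cmax,ss = C₀·R = 4 × 8/7 ≈ 4.571 μg/mL.
Steady-state trough Cmin,ss = Cmax,ss·f ≈ 4.571 × 0.125 ≈ 0.571 μg/mL.
Trough 0.6 μg/mL vs MEC 1 μg/mL: subtherapeutic.

0.6 μg/mL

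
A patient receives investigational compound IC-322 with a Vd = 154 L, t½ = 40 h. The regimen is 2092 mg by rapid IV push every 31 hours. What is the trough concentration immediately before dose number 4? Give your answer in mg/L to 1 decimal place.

15.3 mg/L

f = (1/2)^(τ/t½) = (1/2)^(31/40) ≈ 0.5844.
C₀ = D/Vd = 2092/154 ≈ 13.584 mg/L.
Before the 4th dose, 3 doses have been given. Superposition: Cmin = C₀·(f + f² + … + f^3).
≈ 13.584 × (0.5844 + 0.3415 + 0.1996) ≈ 13.584 × 1.1255 ≈ 15.289 mg/L.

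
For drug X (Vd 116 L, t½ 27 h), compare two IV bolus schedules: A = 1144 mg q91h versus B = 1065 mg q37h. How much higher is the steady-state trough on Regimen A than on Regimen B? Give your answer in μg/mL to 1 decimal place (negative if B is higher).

-4.7 μg/mL

Regimen A: f = (1/2)^(91/27) ≈ 0.0967; Cmin,ss = (1144/116)·f/(1−f) ≈ 1.056 μg/mL.
Regimen B: f = (1/2)^(37/27) ≈ 0.3868; Cmin,ss = (1065/116)·f/(1−f) ≈ 5.791 μg/mL.
Difference ≈ 1.056 − 5.791 ≈ -4.735 μg/mL.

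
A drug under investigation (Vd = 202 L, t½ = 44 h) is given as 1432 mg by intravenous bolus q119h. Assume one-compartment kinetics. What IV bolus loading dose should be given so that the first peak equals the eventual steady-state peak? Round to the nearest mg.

1691 mg

f = (1/2)^(119/44) ≈ 0.153409; accumulation ratio R = 1/(1−f) ≈ 1.18121.
Loading dose to hit Cmax,ss on first dose: D_load = D_maint·R ≈ 1432 × 1.18121 ≈ 1691.49 mg.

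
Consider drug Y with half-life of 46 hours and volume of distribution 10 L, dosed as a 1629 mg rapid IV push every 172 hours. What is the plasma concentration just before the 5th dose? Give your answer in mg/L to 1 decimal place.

13.2 mg/L

f = (1/2)^(τ/t½) = (1/2)^(172/46) ≈ 0.0749.
C₀ = D/Vd = 1629/10 ≈ 162.900 mg/L.
Before the 5th dose, 4 doses have been given. Superposition: Cmin = C₀·(f + f² + … + f^4).
≈ 162.900 × (0.0749 + 0.0056 + 0.0004 + 0.0000) ≈ 162.900 × 0.0809 ≈ 13.179 mg/L.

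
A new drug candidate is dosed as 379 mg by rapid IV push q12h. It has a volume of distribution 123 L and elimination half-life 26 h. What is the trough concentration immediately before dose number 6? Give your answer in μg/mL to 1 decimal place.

f = (1/2)^(τ/t½) = (1/2)^(12/26) ≈ 0.7262.
C₀ = D/Vd = 379/123 ≈ 3.081 μg/mL.
Before the 6th dose, 5 doses have been given. Superposition: Cmin = C₀·(f + f² + … + f^5).
≈ 3.081 × (0.7262 + 0.5274 + 0.3830 + 0.2781 + 0.2020) ≈ 3.081 × 2.1167 ≈ 6.522 μg/mL.

6.5 μg/mL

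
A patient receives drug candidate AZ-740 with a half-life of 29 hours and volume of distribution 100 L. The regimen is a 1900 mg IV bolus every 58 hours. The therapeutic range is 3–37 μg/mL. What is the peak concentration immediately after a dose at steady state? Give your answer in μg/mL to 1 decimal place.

The dosing interval is 2 half-lives, so f = 2^(−2) = 0.25.
At steady state, R = 1/(1 − 0.25) = 4/3.
Single-dose peak C₀ = D/Vd = 1900/100 = 19 μg/mL.
Steady-state peak Cmax,ss = C₀·R = 19 × 4/3 ≈ 25.333 μg/mL.
Peak 25.3 μg/mL vs MTC 37 μg/mL: below toxic threshold.

25.3 μg/mL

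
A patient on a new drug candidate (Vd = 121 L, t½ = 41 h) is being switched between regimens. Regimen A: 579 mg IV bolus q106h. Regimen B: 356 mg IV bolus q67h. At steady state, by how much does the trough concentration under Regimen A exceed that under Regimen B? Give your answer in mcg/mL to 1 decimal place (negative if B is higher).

Regimen A: f = (1/2)^(106/41) ≈ 0.1666; Cmin,ss = (579/121)·f/(1−f) ≈ 0.957 mcg/mL.
Regimen B: f = (1/2)^(67/41) ≈ 0.3222; Cmin,ss = (356/121)·f/(1−f) ≈ 1.399 mcg/mL.
Difference ≈ 0.957 − 1.399 ≈ -0.442 mcg/mL.

-0.4 mcg/mL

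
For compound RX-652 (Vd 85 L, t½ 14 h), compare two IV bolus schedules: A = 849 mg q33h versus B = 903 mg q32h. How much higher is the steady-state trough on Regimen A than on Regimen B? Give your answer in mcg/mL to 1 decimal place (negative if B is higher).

Regimen A: f = (1/2)^(33/14) ≈ 0.1952; Cmin,ss = (849/85)·f/(1−f) ≈ 2.423 mcg/mL.
Regimen B: f = (1/2)^(32/14) ≈ 0.2051; Cmin,ss = (903/85)·f/(1−f) ≈ 2.741 mcg/mL.
Difference ≈ 2.423 − 2.741 ≈ -0.318 mcg/mL.

-0.3 mcg/mL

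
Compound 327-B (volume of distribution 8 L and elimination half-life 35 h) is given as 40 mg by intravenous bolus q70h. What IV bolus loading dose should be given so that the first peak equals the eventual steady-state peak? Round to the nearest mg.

53 mg

f = (1/2)^(70/35) ≈ 0.250000; accumulation ratio R = 1/(1−f) ≈ 1.33333.
Loading dose to hit Cmax,ss on first dose: D_load = D_maint·R ≈ 40 × 1.33333 ≈ 53.33 mg.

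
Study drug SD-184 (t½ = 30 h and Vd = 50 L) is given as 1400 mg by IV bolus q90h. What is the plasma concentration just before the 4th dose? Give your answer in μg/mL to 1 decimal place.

4.0 μg/mL

f = (1/2)^(τ/t½) = (1/2)^(90/30) ≈ 0.1250.
C₀ = D/Vd = 1400/50 ≈ 28.000 μg/mL.
Before the 4th dose, 3 doses have been given. Superposition: Cmin = C₀·(f + f² + … + f^3).
≈ 28.000 × (0.1250 + 0.0156 + 0.0020) ≈ 28.000 × 0.1426 ≈ 3.993 μg/mL.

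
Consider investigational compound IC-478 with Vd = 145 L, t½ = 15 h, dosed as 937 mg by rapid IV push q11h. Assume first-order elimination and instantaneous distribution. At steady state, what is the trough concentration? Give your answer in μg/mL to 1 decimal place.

τ/t½ = 11/15 ≈ 0.73333, so fraction remaining f = (1/2)^(11/15) ≈ 0.6015.
Accumulation ratio R = 1/(1 − f) ≈ 1/0.3985 ≈ 2.5094.
Single-dose peak C₀ = D/Vd = 937/145 ≈ 6.462 μg/mL.
Steady-state peak Cmax,ss = C₀·R ≈ 6.462 × 2.5094 ≈ 16.216 μg/mL.
Steady-state trough Cmin,ss = Cmax,ss·f ≈ 16.216 × 0.6015 ≈ 9.754 μg/mL.

9.8 μg/mL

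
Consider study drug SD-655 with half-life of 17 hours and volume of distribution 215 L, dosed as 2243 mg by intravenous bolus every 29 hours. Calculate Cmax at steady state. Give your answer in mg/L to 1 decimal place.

k = ln2/t½ = ln2/17 ≈ 0.040773 h⁻¹; fraction remaining f = e^(−kτ) = e^(−0.040773×29) ≈ 0.3065.
At steady state, accumulation factor R = 1/(1 − e^(−kτ)) ≈ 1.4420.
Each bolus raises the concentration by D/Vd = 2243/215 ≈ 10.433 mg/L.
Cmax,ss = C₀/(1 − f) ≈ 10.433/0.6935 ≈ 15.044 mg/L.

15.0 mg/L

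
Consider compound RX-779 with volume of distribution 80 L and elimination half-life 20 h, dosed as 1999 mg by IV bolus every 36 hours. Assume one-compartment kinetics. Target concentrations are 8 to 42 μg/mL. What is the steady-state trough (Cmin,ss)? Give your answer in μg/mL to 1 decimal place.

10.1 μg/mL

τ/t½ = 36/20 ≈ 1.8, so fraction remaining f = (1/2)^(36/20) ≈ 0.2872.
Single-dose peak C₀ = D/Vd = 1999/80 ≈ 24.988 μg/mL.
Steady-state trough Cmin,ss = C₀·f/(1−f) ≈ 24.988 × 0.2872/0.7128 ≈ 10.068 μg/mL.
Trough 10.1 μg/mL vs MEC 8 μg/mL: adequate.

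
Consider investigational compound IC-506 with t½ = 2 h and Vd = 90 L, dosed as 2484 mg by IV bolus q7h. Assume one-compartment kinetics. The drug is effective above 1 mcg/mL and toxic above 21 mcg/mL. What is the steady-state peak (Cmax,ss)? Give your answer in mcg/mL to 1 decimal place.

τ/t½ = 7/2 ≈ 3.5, so fraction remaining f = (1/2)^(7/2) ≈ 0.0884.
At steady state, accumulation factor R = 1/(1 − e^(−kτ)) ≈ 1.0970.
Single-dose peak C₀ = D/Vd = 2484/90 ≈ 27.600 mcg/mL.
Steady-state peak Cmax,ss = C₀·R ≈ 27.600 × 1.0970 ≈ 30.277 mcg/mL.
Peak 30.3 mcg/mL vs MTC 21 mcg/mL: exceeds toxic threshold.

30.3 mcg/mL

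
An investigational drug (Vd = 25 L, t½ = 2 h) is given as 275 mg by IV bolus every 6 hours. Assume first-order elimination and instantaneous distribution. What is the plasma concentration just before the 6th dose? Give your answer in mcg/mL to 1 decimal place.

f = (1/2)^(τ/t½) = (1/2)^(6/2) ≈ 0.1250.
C₀ = D/Vd = 275/25 ≈ 11.000 mcg/mL.
Before the 6th dose, 5 doses have been given. Superposition: Cmin = C₀·(f + f² + … + f^5).
≈ 11.000 × (0.1250 + 0.0156 + 0.0020 + 0.0002 + 0.0000) ≈ 11.000 × 0.1428 ≈ 1.571 mcg/mL.

1.6 mcg/mL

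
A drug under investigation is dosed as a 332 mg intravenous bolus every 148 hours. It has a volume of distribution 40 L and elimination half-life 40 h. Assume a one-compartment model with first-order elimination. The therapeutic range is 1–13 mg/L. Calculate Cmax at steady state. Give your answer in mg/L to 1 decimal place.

Over one 148-h interval, 148/40 ≈ 3.7 half-lives elapse, leaving f ≈ 0.0769 of each dose.
At steady state, accumulation factor R = 1/(1 − e^(−kτ)) ≈ 1.0833.
Single-dose peak C₀ = D/Vd = 332/40 ≈ 8.300 mg/L.
Steady-state peak Cmax,ss = C₀·R ≈ 8.300 × 1.0833 ≈ 8.991 mg/L.
Peak 9.0 mg/L vs MTC 13 mg/L: below toxic threshold.

9.0 mg/L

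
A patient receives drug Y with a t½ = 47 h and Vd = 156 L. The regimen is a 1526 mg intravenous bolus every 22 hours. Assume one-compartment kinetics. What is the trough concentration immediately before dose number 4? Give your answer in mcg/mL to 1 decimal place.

f = (1/2)^(τ/t½) = (1/2)^(22/47) ≈ 0.7229.
C₀ = D/Vd = 1526/156 ≈ 9.782 mcg/mL.
Before the 4th dose, 3 doses have been given. Superposition: Cmin = C₀·(f + f² + … + f^3).
≈ 9.782 × (0.7229 + 0.5226 + 0.3778) ≈ 9.782 × 1.6233 ≈ 15.879 mcg/mL.

15.9 mcg/mL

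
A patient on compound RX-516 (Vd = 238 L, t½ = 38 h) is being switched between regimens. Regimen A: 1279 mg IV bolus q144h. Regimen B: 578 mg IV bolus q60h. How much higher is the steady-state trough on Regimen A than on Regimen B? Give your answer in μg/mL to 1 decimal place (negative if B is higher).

-0.8 μg/mL

Regimen A: f = (1/2)^(144/38) ≈ 0.0723; Cmin,ss = (1279/238)·f/(1−f) ≈ 0.419 μg/mL.
Regimen B: f = (1/2)^(60/38) ≈ 0.3347; Cmin,ss = (578/238)·f/(1−f) ≈ 1.222 μg/mL.
Difference ≈ 0.419 − 1.222 ≈ -0.803 μg/mL.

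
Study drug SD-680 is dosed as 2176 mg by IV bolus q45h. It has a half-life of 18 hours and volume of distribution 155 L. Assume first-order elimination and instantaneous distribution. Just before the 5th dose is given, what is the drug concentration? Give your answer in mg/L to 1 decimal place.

3.0 mg/L

f = (1/2)^(τ/t½) = (1/2)^(45/18) ≈ 0.1768.
C₀ = D/Vd = 2176/155 ≈ 14.039 mg/L.
Before the 5th dose, 4 doses have been given. Superposition: Cmin = C₀·(f + f² + … + f^4).
≈ 14.039 × (0.1768 + 0.0313 + 0.0055 + 0.0010) ≈ 14.039 × 0.2146 ≈ 3.013 mg/L.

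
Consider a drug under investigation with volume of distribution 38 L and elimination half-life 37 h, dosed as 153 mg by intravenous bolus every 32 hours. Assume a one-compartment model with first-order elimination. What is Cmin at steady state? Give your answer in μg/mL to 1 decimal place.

τ/t½ = 32/37 ≈ 0.86486, so fraction remaining f = (1/2)^(32/37) ≈ 0.5491.
At steady state, accumulation factor R = 1/(1 − e^(−kτ)) ≈ 2.2178.
Single-dose peak C₀ = D/Vd = 153/38 ≈ 4.026 μg/mL.
Steady-state peak Cmax,ss = C₀·R ≈ 4.026 × 2.2178 ≈ 8.929 μg/mL.
Steady-state trough Cmin,ss = Cmax,ss·f ≈ 8.929 × 0.5491 ≈ 4.903 μg/mL.

4.9 μg/mL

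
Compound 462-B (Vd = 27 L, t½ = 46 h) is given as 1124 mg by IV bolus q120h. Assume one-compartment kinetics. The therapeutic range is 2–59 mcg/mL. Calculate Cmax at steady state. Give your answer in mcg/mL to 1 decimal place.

49.8 mcg/mL

Over one 120-h interval, 120/46 ≈ 2.6087 half-lives elapse, leaving f ≈ 0.1639 of each dose.
At steady state, accumulation factor R = 1/(1 − e^(−kτ)) ≈ 1.1960.
Each bolus raises the concentration by D/Vd = 1124/27 ≈ 41.630 mcg/mL.
Steady-state peak Cmax,ss = C₀·R ≈ 41.630 × 1.1960 ≈ 49.789 mcg/mL.
Peak 49.8 mcg/mL vs MTC 59 mcg/mL: below toxic threshold.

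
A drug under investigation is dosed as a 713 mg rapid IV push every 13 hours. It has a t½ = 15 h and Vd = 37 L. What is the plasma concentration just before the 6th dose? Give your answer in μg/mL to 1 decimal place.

f = (1/2)^(τ/t½) = (1/2)^(13/15) ≈ 0.5484.
C₀ = D/Vd = 713/37 ≈ 19.270 μg/mL.
Before the 6th dose, 5 doses have been given. Superposition: Cmin = C₀·(f + f² + … + f^5).
≈ 19.270 × (0.5484 + 0.3007 + 0.1649 + 0.0904 + 0.0496) ≈ 19.270 × 1.1540 ≈ 22.238 μg/mL.

22.2 μg/mL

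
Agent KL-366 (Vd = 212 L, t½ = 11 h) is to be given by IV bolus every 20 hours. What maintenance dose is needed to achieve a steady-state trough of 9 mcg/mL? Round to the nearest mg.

τ/t½ = 20/11 ≈ 1.8182, so f = (1/2)^(20/11) ≈ 0.283578.
Cmin,ss = (D/Vd)·f/(1−f), so D = Cmin,ss·Vd·(1−f)/f.
D = 9 × 212 × (1−f)/f ≈ 9 × 212 × 2.52637 ≈ 4820.31 mg.

4820 mg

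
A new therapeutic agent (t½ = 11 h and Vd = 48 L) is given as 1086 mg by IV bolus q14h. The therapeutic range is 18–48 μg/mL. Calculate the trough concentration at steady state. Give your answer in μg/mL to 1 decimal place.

Over one 14-h interval, 14/11 ≈ 1.2727 half-lives elapse, leaving f ≈ 0.4139 of each dose.
Each bolus raises the concentration by D/Vd = 1086/48 ≈ 22.625 μg/mL.
Steady-state trough Cmin,ss = C₀·f/(1−f) ≈ 22.625 × 0.4139/0.5861 ≈ 15.978 μg/mL.
Trough 16.0 μg/mL vs MEC 18 μg/mL: subtherapeutic.

16.0 μg/mL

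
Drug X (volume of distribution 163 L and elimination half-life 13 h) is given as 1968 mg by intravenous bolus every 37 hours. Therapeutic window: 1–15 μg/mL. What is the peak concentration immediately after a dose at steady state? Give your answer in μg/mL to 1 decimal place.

14.0 μg/mL

Over one 37-h interval, 37/13 ≈ 2.8462 half-lives elapse, leaving f ≈ 0.1391 of each dose.
At steady state, accumulation factor R = 1/(1 − e^(−kτ)) ≈ 1.1616.
Single-dose peak C₀ = D/Vd = 1968/163 ≈ 12.074 μg/mL.
Cmax,ss = C₀/(1 − f) ≈ 12.074/0.8609 ≈ 14.025 μg/mL.
Peak 14.0 μg/mL vs MTC 15 μg/mL: below toxic threshold.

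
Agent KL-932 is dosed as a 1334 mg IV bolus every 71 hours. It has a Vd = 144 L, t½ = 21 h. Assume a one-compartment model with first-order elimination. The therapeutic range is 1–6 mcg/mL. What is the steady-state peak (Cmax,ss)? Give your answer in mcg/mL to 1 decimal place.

Over one 71-h interval, 71/21 ≈ 3.381 half-lives elapse, leaving f ≈ 0.0960 of each dose.
At steady state, accumulation factor R = 1/(1 − e^(−kτ)) ≈ 1.1062.
Each bolus raises the concentration by D/Vd = 1334/144 ≈ 9.264 mcg/mL.
Steady-state peak Cmax,ss = C₀·R ≈ 9.264 × 1.1062 ≈ 10.248 mcg/mL.
Peak 10.2 mcg/mL vs MTC 6 mcg/mL: exceeds toxic threshold.

10.2 mcg/mL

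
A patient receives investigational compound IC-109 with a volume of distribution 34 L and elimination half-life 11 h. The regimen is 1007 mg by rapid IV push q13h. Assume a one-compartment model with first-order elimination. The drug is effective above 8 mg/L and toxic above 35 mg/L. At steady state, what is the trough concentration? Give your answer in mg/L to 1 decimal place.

23.3 mg/L

τ/t½ = 13/11 ≈ 1.1818, so fraction remaining f = (1/2)^(13/11) ≈ 0.4408.
Accumulation ratio R = 1/(1 − f) ≈ 1/0.5592 ≈ 1.7883.
Each bolus raises the concentration by D/Vd = 1007/34 ≈ 29.618 mg/L.
Cmax,ss = C₀/(1 − f) ≈ 29.618/0.5592 ≈ 52.965 mg/L.
One interval later, Cmin,ss = Cmax,ss·e^(−kτ) ≈ 52.965 × 0.4408 ≈ 23.347 mg/L.
Trough 23.3 mg/L vs MEC 8 mg/L: adequate.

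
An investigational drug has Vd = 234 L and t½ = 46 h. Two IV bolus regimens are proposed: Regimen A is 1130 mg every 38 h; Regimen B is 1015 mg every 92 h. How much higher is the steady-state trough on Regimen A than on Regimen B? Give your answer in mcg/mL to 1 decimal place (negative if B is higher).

4.8 mcg/mL

Regimen A: f = (1/2)^(38/46) ≈ 0.5641; Cmin,ss = (1130/234)·f/(1−f) ≈ 6.249 mcg/mL.
Regimen B: f = (1/2)^(92/46) ≈ 0.2500; Cmin,ss = (1015/234)·f/(1−f) ≈ 1.446 mcg/mL.
Difference ≈ 6.249 − 1.446 ≈ 4.803 mcg/mL.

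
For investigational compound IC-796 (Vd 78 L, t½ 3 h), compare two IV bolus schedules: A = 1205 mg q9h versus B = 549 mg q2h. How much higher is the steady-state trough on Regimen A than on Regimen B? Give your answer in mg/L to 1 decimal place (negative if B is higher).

Regimen A: f = (1/2)^(9/3) ≈ 0.1250; Cmin,ss = (1205/78)·f/(1−f) ≈ 2.207 mg/L.
Regimen B: f = (1/2)^(2/3) ≈ 0.6300; Cmin,ss = (549/78)·f/(1−f) ≈ 11.984 mg/L.
Difference ≈ 2.207 − 11.984 ≈ -9.777 mg/L.

-9.8 mg/L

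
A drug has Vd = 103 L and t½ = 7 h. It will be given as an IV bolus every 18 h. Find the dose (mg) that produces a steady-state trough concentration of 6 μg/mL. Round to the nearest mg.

τ/t½ = 18/7 ≈ 2.5714, so f = (1/2)^(18/7) ≈ 0.168238.
Cmin,ss = (D/Vd)·f/(1−f), so D = Cmin,ss·Vd·(1−f)/f.
D = 6 × 103 × (1−f)/f ≈ 6 × 103 × 4.94396 ≈ 3055.37 mg.

3055 mg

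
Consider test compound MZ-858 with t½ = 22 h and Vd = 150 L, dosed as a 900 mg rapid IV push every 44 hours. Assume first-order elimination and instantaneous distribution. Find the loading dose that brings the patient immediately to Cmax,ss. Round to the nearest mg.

1200 mg

f = (1/2)^(44/22) ≈ 0.250000; accumulation ratio R = 1/(1−f) ≈ 1.33333.
Loading dose to hit Cmax,ss on first dose: D_load = D_maint·R ≈ 900 × 1.33333 ≈ 1200.00 mg.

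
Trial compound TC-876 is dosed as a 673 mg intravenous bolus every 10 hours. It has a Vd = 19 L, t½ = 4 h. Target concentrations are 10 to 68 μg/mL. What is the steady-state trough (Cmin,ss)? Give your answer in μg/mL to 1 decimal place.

7.6 μg/mL

τ/t½ = 10/4 ≈ 2.5, so fraction remaining f = (1/2)^(10/4) ≈ 0.1768.
Each bolus raises the concentration by D/Vd = 673/19 ≈ 35.421 μg/mL.
Steady-state trough Cmin,ss = C₀·f/(1−f) ≈ 35.421 × 0.1768/0.8232 ≈ 7.607 μg/mL.
Trough 7.6 μg/mL vs MEC 10 μg/mL: subtherapeutic.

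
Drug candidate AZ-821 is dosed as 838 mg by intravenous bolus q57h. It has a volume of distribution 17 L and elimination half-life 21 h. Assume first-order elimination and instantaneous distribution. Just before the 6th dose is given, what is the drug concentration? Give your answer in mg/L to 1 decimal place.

8.9 mg/L

f = (1/2)^(τ/t½) = (1/2)^(57/21) ≈ 0.1524.
C₀ = D/Vd = 838/17 ≈ 49.294 mg/L.
Before the 6th dose, 5 doses have been given. Superposition: Cmin = C₀·(f + f² + … + f^5).
≈ 49.294 × (0.1524 + 0.0232 + 0.0035 + 0.0005 + 0.0001) ≈ 49.294 × 0.1797 ≈ 8.858 mg/L.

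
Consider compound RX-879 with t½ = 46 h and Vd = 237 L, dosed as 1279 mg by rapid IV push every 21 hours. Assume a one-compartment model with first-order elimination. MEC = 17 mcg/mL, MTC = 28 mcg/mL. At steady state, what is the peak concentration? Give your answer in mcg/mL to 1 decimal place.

19.9 mcg/mL

k = ln2/t½ = ln2/46 ≈ 0.015068 h⁻¹; fraction remaining f = e^(−kτ) = e^(−0.015068×21) ≈ 0.7287.
Accumulation ratio R = 1/(1 − f) ≈ 1/0.2713 ≈ 3.6860.
Single-dose peak C₀ = D/Vd = 1279/237 ≈ 5.397 mcg/mL.
Steady-state peak Cmax,ss = C₀·R ≈ 5.397 × 3.6860 ≈ 19.893 mcg/mL.
Peak 19.9 mcg/mL vs MTC 28 mcg/mL: below toxic threshold.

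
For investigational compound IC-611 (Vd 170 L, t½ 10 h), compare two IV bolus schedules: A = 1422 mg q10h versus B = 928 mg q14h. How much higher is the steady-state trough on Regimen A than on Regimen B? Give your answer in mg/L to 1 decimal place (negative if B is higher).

5.0 mg/L

Regimen A: f = (1/2)^(10/10) ≈ 0.5000; Cmin,ss = (1422/170)·f/(1−f) ≈ 8.365 mg/L.
Regimen B: f = (1/2)^(14/10) ≈ 0.3789; Cmin,ss = (928/170)·f/(1−f) ≈ 3.330 mg/L.
Difference ≈ 8.365 − 3.330 ≈ 5.035 mg/L.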